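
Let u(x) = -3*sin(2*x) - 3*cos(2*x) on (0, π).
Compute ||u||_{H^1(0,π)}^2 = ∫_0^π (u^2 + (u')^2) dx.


||u||_{H^1(0,π)}^2 = 45*π

u'(x) = 6*sin(2*x) - 6*cos(2*x).
Expand u² and (u')² and integrate term by term on (0, π), using: for integers n ≥ 1, ∫_0^π sin²(nx) dx = ∫_0^π cos²(nx) dx = π/2; for n ≠ n', ∫_0^π sin(nx)sin(n'x) dx = ∫_0^π cos(nx)cos(n'x) dx = 0; and by product-to-sum, ∫_0^π sin(nx)cos(n'x) dx = ½∫_0^π [sin((n+n')x) + sin((n−n')x)] dx, which is 0 when n+n' is even and 2n/(n²−n'²) when n+n' is odd (it need not vanish on (0, π)).
  u² squared terms: (-3)²·∫cos(2x)² dx = 9·π/2 = 9*π/2;  (-3)²·∫sin(2x)² dx = 9·π/2 = 9*π/2.
  u² cross terms: 2·(-3)·(-3)·∫cos(2x)·sin(2x) dx = 18·(0) = 0.
  So ∫_0^π u² dx = 9*π/2 + 9*π/2 + 0 = 9*π.
  (u')² squared terms: (-6)²·∫cos(2x)² dx = 36·π/2 = 18*π;  (6)²·∫sin(2x)² dx = 36·π/2 = 18*π.
  (u')² cross terms: 2·(-6)·(6)·∫cos(2x)·sin(2x) dx = -72·(0) = 0.
  So ∫_0^π (u')² dx = 18*π + 18*π + 0 = 36*π.
||u||_{H^1}^2 = (9*π) + (36*π) = 45*π.


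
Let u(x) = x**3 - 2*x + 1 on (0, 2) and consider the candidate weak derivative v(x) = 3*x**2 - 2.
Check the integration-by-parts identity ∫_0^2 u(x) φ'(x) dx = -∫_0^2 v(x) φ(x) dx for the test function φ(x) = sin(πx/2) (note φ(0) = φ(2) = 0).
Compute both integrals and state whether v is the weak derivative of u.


LHS = -16/π + 96/π^3, RHS = -16/π + 96/π^3. Yes, v = u' weakly.

u(x) = x**3 - 2*x + 1, classical derivative u'(x) = 3*x**2 - 2.
φ(x) = sin(πx/2), so φ'(x) = π*cos(π*x/2)/2.
Note φ(0) = φ(2) = 0, so the boundary term u·φ vanishes.
LHS = ∫_0^2 u(x) φ'(x) dx = ∫_0^2 (π*x^3*cos(π*x/2)/2 - π*x*cos(π*x/2) + π*cos(π*x/2)/2) dx. Term by term:
  ∫_0^2 π*cos(π*x/2)/2 dx = 0;  ∫_0^2 π*x^3*cos(π*x/2)/2 dx = -24/π + 96/π^3;  ∫_0^2 -π*x*cos(π*x/2) dx = 8/π.
Sum: 0 + -24/π + 96/π^3 + 8/π = -16/π + 96/π^3.
So LHS = -16/π + 96/π^3.
∫_0^2 v(x) φ(x) dx = ∫_0^2 (3*x^2*sin(π*x/2) - 2*sin(π*x/2)) dx. Term by term:
  ∫_0^2 -2*sin(π*x/2) dx = -8/π;  ∫_0^2 3*x^2*sin(π*x/2) dx = -96/π^3 + 24/π.
Sum: -8/π + -96/π^3 + 24/π = -96/π^3 + 16/π.
So RHS = -∫_0^2 v(x) φ(x) dx = -16/π + 96/π^3.
LHS = RHS, so the identity holds for this test φ.
Moreover u is smooth here and v(x) = u'(x) = 3*x**2 - 2 pointwise, so the identity holds for every test function. Hence v is the weak derivative of u.


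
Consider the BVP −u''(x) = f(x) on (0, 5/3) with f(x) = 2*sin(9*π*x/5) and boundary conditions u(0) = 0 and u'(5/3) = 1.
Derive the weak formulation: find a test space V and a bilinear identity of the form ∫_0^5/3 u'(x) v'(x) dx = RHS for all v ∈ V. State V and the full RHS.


V = {v ∈ H^1(0, 5/3) : v(0) = 0} (test functions vanish at x = 0 where u is specified); weak form: ∫_0^5/3 u'v' dx = ∫_0^5/3 (2*sin(9*π*x/5)) v dx + v(5/3) for all v ∈ V.

Multiply both sides by a test function v and integrate from 0 to 5/3:
  ∫_0^5/3 −u''(x) v(x) dx = ∫_0^5/3 f(x) v(x) dx.
Integrate the LHS by parts once:
  ∫_0^5/3 −u'' v dx = −[u'(x) v(x)]_0^5/3 + ∫_0^5/3 u'(x) v'(x) dx.
Thus ∫_0^5/3 u'(x) v'(x) dx = ∫_0^5/3 f(x) v(x) dx + [u'(x) v(x)]_0^5/3.
Choose V so that boundary terms are either known or forced to vanish.
Mixed BC: u(0) = 0 (Dirichlet) and u'(5/3) = 1 (Neumann). Define V = {v ∈ H^1(0, 5/3) : v(0) = 0}. Then [u' v]_0^5/3 = u'(5/3)·v(5/3) − u'(0)·0 = v(5/3).
Weak formulation: find u (satisfying any essential BC) such that ∫_0^5/3 u'(x) v'(x) dx = ∫_0^5/3 f v dx + v(5/3) for all v ∈ V (Dirichlet at 0 absorbed into V; Neumann datum at x = 5/3 contributes the boundary term).
Substituting f(x) = 2*sin(9*π*x/5), the right-hand side is ∫_0^5/3 (2*sin(9*π*x/5)) v dx + v(5/3).


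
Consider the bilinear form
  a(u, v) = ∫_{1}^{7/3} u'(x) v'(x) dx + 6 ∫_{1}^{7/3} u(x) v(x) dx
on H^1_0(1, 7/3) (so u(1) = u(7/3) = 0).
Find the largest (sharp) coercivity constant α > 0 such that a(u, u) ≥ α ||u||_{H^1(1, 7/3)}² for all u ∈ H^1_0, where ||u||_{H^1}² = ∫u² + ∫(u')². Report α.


α = 1

Coercivity of a(·,·) on H^1_0(1, 7/3) means a(u, u) ≥ α ||u||_{H^1}² for every u ∈ H^1_0.
The interval has length L = 4/3, and Poincaré/coercivity depend only on L. Here a(u, u) = ∫(u')² + (6)·∫u².
Here c = 6 ≥ 1, so a(u,u) = ∫(u')² + c∫u² ≥ ∫(u')² + ∫u² = ||u||_{H^1}², i.e. α = 1 works. No larger α is possible: a(u,u) ≥ α||u||_{H^1}² means (1−α)∫(u')² ≥ (α−c)∫u², and for the modes u_n = sin(nπ(x−x₀)/L) (x₀ the left endpoint) one has ∫u_n²/∫(u_n')² = (L/(nπ))² → 0, so a(u_n,u_n)/||u_n||_{H^1}² → 1. Hence the optimal constant is α = 1.
Therefore α = 1.


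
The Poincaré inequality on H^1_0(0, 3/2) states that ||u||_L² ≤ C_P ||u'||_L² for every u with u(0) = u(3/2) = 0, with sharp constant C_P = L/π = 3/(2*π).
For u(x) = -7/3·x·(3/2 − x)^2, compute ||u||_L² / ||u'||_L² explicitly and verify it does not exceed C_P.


||u||_L² / ||u'||_L² = 3*sqrt(14)/28 < C_P = 3/(2*π).

u(x) = -7/3·x·(3/2 − x)^2, so u'(x) = -7*x^2 + 14*x - 21/4.
u(x) = -7/3·x·(3/2 − x)^2 vanishes at x = 0 and x = 3/2, so u ∈ H^1_0(0, 3/2). Differentiate via the product rule and integrate the resulting polynomials term by term.
  ∫_0^3/2 u² dx = ∫_0^3/2 (49*x^6/9 - 98*x^5/3 + 147*x^4/2 - 147*x^3/2 + 441*x^2/16) dx. Term by term:
    ∫_0^3/2 49*x^6/9 dx = 1701/128;  ∫_0^3/2 -98*x^5/3 dx = -3969/64;  ∫_0^3/2 147*x^4/2 dx = 35721/320;
    ∫_0^3/2 -147*x^3/2 dx = -11907/128;  ∫_0^3/2 441*x^2/16 dx = 3969/128.
  Sum: 1701/128 − 3969/64 + 35721/320 − 11907/128 + 3969/128 = 567/640.
  ∫_0^3/2 (u')² dx = ∫_0^3/2 (49*x^4 - 196*x^3 + 539*x^2/2 - 147*x + 441/16) dx. Term by term:
    ∫_0^3/2 49*x^4 dx = 11907/160;  ∫_0^3/2 -196*x^3 dx = -3969/16;  ∫_0^3/2 539*x^2/2 dx = 4851/16;
    ∫_0^3/2 -147*x dx = -1323/8;  ∫_0^3/2 441/16 dx = 1323/32.
  Sum: 11907/160 − 3969/16 + 4851/16 − 1323/8 + 1323/32 = 441/80.
∫_0^3/2 u² dx = 567/640, so ||u||_L² = 9*sqrt(70)/80.
∫_0^3/2 (u')² dx = 441/80, so ||u'||_L² = 21*sqrt(5)/20.
Ratio ||u||_L² / ||u'||_L² = 3*sqrt(14)/28.
Sharp Poincaré constant on H^1_0(0, 3/2) is C_P = L/π = 3/(2*π), achieved by sin(2*π/3·x).
A polynomial bump cannot attain the sharp Poincaré constant (only the first sine eigenfunction does), so the ratio is strictly less than C_P, consistent with ||u||_L² ≤ C_P ||u'||_L².


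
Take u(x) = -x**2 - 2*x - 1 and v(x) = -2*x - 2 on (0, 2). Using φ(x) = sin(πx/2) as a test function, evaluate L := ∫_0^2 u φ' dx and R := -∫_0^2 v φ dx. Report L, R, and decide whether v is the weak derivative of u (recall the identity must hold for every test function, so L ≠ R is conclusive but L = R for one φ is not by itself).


LHS = 16/π, RHS = 16/π. Yes, v = u' weakly.

u(x) = -x**2 - 2*x - 1, classical derivative u'(x) = -2*x - 2.
φ(x) = sin(πx/2), so φ'(x) = π*cos(π*x/2)/2.
Note φ(0) = φ(2) = 0, so the boundary term u·φ vanishes.
LHS = ∫_0^2 u(x) φ'(x) dx = ∫_0^2 (-π*x^2*cos(π*x/2)/2 - π*x*cos(π*x/2) - π*cos(π*x/2)/2) dx. Term by term:
  ∫_0^2 -π*cos(π*x/2)/2 dx = 0;  ∫_0^2 -π*x*cos(π*x/2) dx = 8/π;  ∫_0^2 -π*x^2*cos(π*x/2)/2 dx = 8/π.
Sum: 0 + 8/π + 8/π = 16/π.
So LHS = 16/π.
∫_0^2 v(x) φ(x) dx = ∫_0^2 (-2*x*sin(π*x/2) - 2*sin(π*x/2)) dx. Term by term:
  ∫_0^2 -2*sin(π*x/2) dx = -8/π;  ∫_0^2 -2*x*sin(π*x/2) dx = -8/π.
Sum: -8/π − 8/π = -16/π.
So RHS = -∫_0^2 v(x) φ(x) dx = 16/π.
LHS = RHS, so the identity holds for this test φ.
Moreover u is smooth here and v(x) = u'(x) = -2*x - 2 pointwise, so the identity holds for every test function. Hence v is the weak derivative of u.


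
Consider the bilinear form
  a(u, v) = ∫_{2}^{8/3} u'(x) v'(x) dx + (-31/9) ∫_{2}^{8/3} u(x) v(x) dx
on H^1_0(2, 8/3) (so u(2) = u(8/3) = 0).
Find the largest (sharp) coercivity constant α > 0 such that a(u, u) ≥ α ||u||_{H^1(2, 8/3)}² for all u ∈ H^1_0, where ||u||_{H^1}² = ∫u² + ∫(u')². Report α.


α = (-124 + 81*π^2)/(9*(4 + 9*π^2))

Coercivity of a(·,·) on H^1_0(2, 8/3) means a(u, u) ≥ α ||u||_{H^1}² for every u ∈ H^1_0.
The interval has length L = 2/3, and Poincaré/coercivity depend only on L. Here a(u, u) = ∫(u')² + (-31/9)·∫u².
Here c = -31/9 < 0 with |c| < (π/L)² = 9*π^2/4, so coercivity still holds. The condition a(u,u) ≥ α||u||_{H^1}² reads (1−α)∫(u')² ≥ (α−c)∫u². Any admissible α is ≤ 1 (rapidly oscillating u have ∫u²/∫(u')² → 0), and α = 1 would force 0 ≥ (1−c)∫u², impossible since c < 1; so 1−α > 0. By the sharp Poincaré inequality on H^1_0 of an interval of length L, ∫(u')² ≥ (π/L)²∫u² with equality for the first sine mode sin(π(x−x₀)/L) (x₀ the left endpoint), so the inequality holds for all u iff (1−α)(π/L)² ≥ α − c, i.e. α ≤ ((π/L)² + c)/((π/L)² + 1) = (1 + c(L/π)²)/(1 + (L/π)²). (Direct route, valid since c ≤ 0: Poincaré gives c∫u² ≥ c(L/π)²∫(u')², so a(u,u) ≥ (1 + c(L/π)²)∫(u')², while ||u||_{H^1}² ≤ (1 + (L/π)²)∫(u')²; dividing yields the same α.) With (π/L)² = 9*π^2/4 and c = -31/9, the largest admissible constant is α = ((π/L)² + c)/((π/L)² + 1).
Simplifying, α = (-124 + 81*π^2)/(9*(4 + 9*π^2)).


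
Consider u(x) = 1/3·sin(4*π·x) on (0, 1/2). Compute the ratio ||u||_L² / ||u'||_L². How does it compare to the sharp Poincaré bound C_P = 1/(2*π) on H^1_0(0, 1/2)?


||u||_L² / ||u'||_L² = 1/(4*π) < C_P = 1/(2*π).

u(x) = 1/3·sin(4*π·x), so u'(x) = 4*π*cos(4*π*x)/3.
Writing u(x) = A·sin(kπx/L) with A = 1/3 and k = 2, use ∫_0^L sin²(kπx/L) dx = L/2 and ∫_0^L cos²(kπx/L) dx = L/2.
u² = 1/9·sin²(4*π·x) and (u')² = 16*π^2/9·cos²(4*π·x), and each of sin², cos² integrates to L/2 = 1/4 over (0, 1/2).
∫_0^1/2 u² dx = 1/36, so ||u||_L² = 1/6.
∫_0^1/2 (u')² dx = 4*π^2/9, so ||u'||_L² = 2*π/3.
Ratio ||u||_L² / ||u'||_L² = 1/(4*π).
Sharp Poincaré constant on H^1_0(0, 1/2) is C_P = L/π = 1/(2*π), achieved by sin(2*π·x).
This is the k = 2 harmonic; the ratio L/(kπ) is strictly less than C_P = L/π, consistent with the sharp inequality ||u||_L² ≤ C_P ||u'||_L².


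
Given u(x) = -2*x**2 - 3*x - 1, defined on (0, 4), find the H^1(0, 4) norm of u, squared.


||u||_{H^1}^2 = 37288/15

The H^1 norm (squared) on an interval (0, L) is
  ||u||_{H^1}^2 = ∫_0^L u(x)^2 dx + ∫_0^L u'(x)^2 dx.
Compute u'(x) = -4*x - 3.
Then u(x)^2 = 4*x**4 + 12*x**3 + 13*x**2 + 6*x + 1 and u'(x)^2 = 16*x**2 + 24*x + 9.
Integrate each monomial from 0 to 4 using ∫_0^4 c·x^n dx = c·4^(n+1)/(n+1):
  ∫_0^4 u(x)^2 dx = ∫_0^4 (4*x^4 + 12*x^3 + 13*x^2 + 6*x + 1) dx. Term by term:
    ∫_0^4 4*x^4 dx = 4096/5;  ∫_0^4 12*x^3 dx = 768;  ∫_0^4 13*x^2 dx = 832/3;
    ∫_0^4 6*x dx = 48;  ∫_0^4 1 dx = 4.
  Sum: 4096/5 + 768 + 832/3 + 48 + 4 = 28748/15.
  ∫_0^4 u'(x)^2 dx = ∫_0^4 (16*x^2 + 24*x + 9) dx. Term by term:
    ∫_0^4 16*x^2 dx = 1024/3;  ∫_0^4 24*x dx = 192;  ∫_0^4 9 dx = 36.
  Sum: 1024/3 + 192 + 36 = 1708/3.
Adding: ||u||_{H^1}^2 = 28748/15 + 1708/3 = 37288/15.


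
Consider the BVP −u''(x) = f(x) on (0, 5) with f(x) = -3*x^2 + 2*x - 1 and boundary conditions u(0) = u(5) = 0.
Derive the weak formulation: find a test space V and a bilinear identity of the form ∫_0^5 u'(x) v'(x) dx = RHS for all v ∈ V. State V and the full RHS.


V = H^1_0(0, 5) (so v(0) = v(5) = 0); weak form: ∫_0^5 u'v' dx = ∫_0^5 (-3*x^2 + 2*x - 1) v dx for all v ∈ V.

Multiply both sides by a test function v and integrate from 0 to 5:
  ∫_0^5 −u''(x) v(x) dx = ∫_0^5 f(x) v(x) dx.
Integrate the LHS by parts once:
  ∫_0^5 −u'' v dx = −[u'(x) v(x)]_0^5 + ∫_0^5 u'(x) v'(x) dx.
Thus ∫_0^5 u'(x) v'(x) dx = ∫_0^5 f(x) v(x) dx + [u'(x) v(x)]_0^5.
Choose V so that boundary terms are either known or forced to vanish.
u is Dirichlet: u(0) = u(5) = 0. Let V = H^1_0(0, 5); then v(0) = v(5) = 0, and [u' v]_0^5 = 0.
Weak formulation: find u (satisfying any essential BC) such that ∫_0^5 u'(x) v'(x) dx = ∫_0^5 f v dx for all v ∈ V.
Substituting f(x) = -3*x^2 + 2*x - 1, the right-hand side is ∫_0^5 (-3*x^2 + 2*x - 1) v dx.


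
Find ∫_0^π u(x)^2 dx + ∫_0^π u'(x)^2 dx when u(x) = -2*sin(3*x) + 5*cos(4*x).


||u||_{H^1(0,π)}^2 = 2040/7 + 465*π/2

u'(x) = -20*sin(4*x) - 6*cos(3*x).
Expand u² and (u')² and integrate term by term on (0, π), using: for integers n ≥ 1, ∫_0^π sin²(nx) dx = ∫_0^π cos²(nx) dx = π/2; for n ≠ n', ∫_0^π sin(nx)sin(n'x) dx = ∫_0^π cos(nx)cos(n'x) dx = 0; and by product-to-sum, ∫_0^π sin(nx)cos(n'x) dx = ½∫_0^π [sin((n+n')x) + sin((n−n')x)] dx, which is 0 when n+n' is even and 2n/(n²−n'²) when n+n' is odd (it need not vanish on (0, π)).
  u² squared terms: (-2)²·∫sin(3x)² dx = 4·π/2 = 2*π;  (5)²·∫cos(4x)² dx = 25·π/2 = 25*π/2.
  u² cross terms: 2·(-2)·(5)·∫sin(3x)·cos(4x) dx = -20·(-6/7) = 120/7.
  So ∫_0^π u² dx = 2*π + 25*π/2 + 120/7 = 120/7 + 29*π/2.
  (u')² squared terms: (-20)²·∫sin(4x)² dx = 400·π/2 = 200*π;  (-6)²·∫cos(3x)² dx = 36·π/2 = 18*π.
  (u')² cross terms: 2·(-20)·(-6)·∫sin(4x)·cos(3x) dx = 240·(8/7) = 1920/7.
  So ∫_0^π (u')² dx = 200*π + 18*π + 1920/7 = 1920/7 + 218*π.
||u||_{H^1}^2 = (120/7 + 29*π/2) + (1920/7 + 218*π) = 2040/7 + 465*π/2.


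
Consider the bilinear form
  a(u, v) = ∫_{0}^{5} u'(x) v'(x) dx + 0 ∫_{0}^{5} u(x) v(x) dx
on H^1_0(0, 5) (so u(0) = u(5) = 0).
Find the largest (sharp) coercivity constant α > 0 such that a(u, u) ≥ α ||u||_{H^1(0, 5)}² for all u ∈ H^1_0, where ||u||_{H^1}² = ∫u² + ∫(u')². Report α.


α = π^2/(π^2 + 25)

Coercivity of a(·,·) on H^1_0(0, 5) means a(u, u) ≥ α ||u||_{H^1}² for every u ∈ H^1_0.
The interval has length L = 5, and Poincaré/coercivity depend only on L. Here a(u, u) = ∫(u')² + (0)·∫u².
Here c = 0, so a(u,u) = ∫(u')² alone. The condition a(u,u) ≥ α||u||_{H^1}² reads (1−α)∫(u')² ≥ (α−c)∫u². Any admissible α is ≤ 1 (rapidly oscillating u have ∫u²/∫(u')² → 0), and α = 1 would force 0 ≥ (1−c)∫u², impossible since c < 1; so 1−α > 0. By the sharp Poincaré inequality on H^1_0 of an interval of length L, ∫(u')² ≥ (π/L)²∫u² with equality for the first sine mode sin(π(x−x₀)/L) (x₀ the left endpoint), so the inequality holds for all u iff (1−α)(π/L)² ≥ α − c, i.e. α ≤ ((π/L)² + c)/((π/L)² + 1) = (1 + c(L/π)²)/(1 + (L/π)²). (Direct route, valid since c ≤ 0: Poincaré gives c∫u² ≥ c(L/π)²∫(u')², so a(u,u) ≥ (1 + c(L/π)²)∫(u')², while ||u||_{H^1}² ≤ (1 + (L/π)²)∫(u')²; dividing yields the same α.) With (π/L)² = π^2/25 and c = 0, the largest admissible constant is α = ((π/L)² + c)/((π/L)² + 1).
Simplifying, α = π^2/(π^2 + 25).


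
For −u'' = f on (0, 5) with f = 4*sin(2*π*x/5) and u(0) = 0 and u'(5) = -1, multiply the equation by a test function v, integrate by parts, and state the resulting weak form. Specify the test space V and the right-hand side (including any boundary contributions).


V = {v ∈ H^1(0, 5) : v(0) = 0} (test functions vanish at x = 0 where u is specified); weak form: ∫_0^5 u'v' dx = ∫_0^5 (4*sin(2*π*x/5)) v dx − v(5) for all v ∈ V.

Multiply both sides by a test function v and integrate from 0 to 5:
  ∫_0^5 −u''(x) v(x) dx = ∫_0^5 f(x) v(x) dx.
Integrate the LHS by parts once:
  ∫_0^5 −u'' v dx = −[u'(x) v(x)]_0^5 + ∫_0^5 u'(x) v'(x) dx.
Thus ∫_0^5 u'(x) v'(x) dx = ∫_0^5 f(x) v(x) dx + [u'(x) v(x)]_0^5.
Choose V so that boundary terms are either known or forced to vanish.
Mixed BC: u(0) = 0 (Dirichlet) and u'(5) = -1 (Neumann). Define V = {v ∈ H^1(0, 5) : v(0) = 0}. Then [u' v]_0^5 = u'(5)·v(5) − u'(0)·0 = − v(5).
Weak formulation: find u (satisfying any essential BC) such that ∫_0^5 u'(x) v'(x) dx = ∫_0^5 f v dx − v(5) for all v ∈ V (Dirichlet at 0 absorbed into V; Neumann datum at x = 5 contributes the boundary term).
Substituting f(x) = 4*sin(2*π*x/5), the right-hand side is ∫_0^5 (4*sin(2*π*x/5)) v dx − v(5).


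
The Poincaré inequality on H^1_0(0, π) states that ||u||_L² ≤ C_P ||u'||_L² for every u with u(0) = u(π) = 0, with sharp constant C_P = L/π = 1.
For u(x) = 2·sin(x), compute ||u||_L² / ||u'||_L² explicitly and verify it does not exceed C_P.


||u||_L² / ||u'||_L² = 1 = C_P.

u(x) = 2·sin(x), so u'(x) = 2*cos(x).
Writing u(x) = A·sin(kπx/L) with A = 2 and k = 1, use ∫_0^L sin²(kπx/L) dx = L/2 and ∫_0^L cos²(kπx/L) dx = L/2.
u² = 4·sin²(x) and (u')² = 4·cos²(x), and each of sin², cos² integrates to L/2 = π/2 over (0, π).
∫_0^π u² dx = 2*π, so ||u||_L² = sqrt(2)*sqrt(π).
∫_0^π (u')² dx = 2*π, so ||u'||_L² = sqrt(2)*sqrt(π).
Ratio ||u||_L² / ||u'||_L² = 1.
Sharp Poincaré constant on H^1_0(0, π) is C_P = L/π = 1, achieved by sin(x).
This is the k = 1 eigenfunction (up to amplitude), so the ratio equals the sharp Poincaré constant exactly.


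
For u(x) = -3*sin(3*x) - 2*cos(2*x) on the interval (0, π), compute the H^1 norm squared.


||u||_{H^1(0,π)}^2 = 72 + 55*π

u'(x) = 4*sin(2*x) - 9*cos(3*x).
Expand u² and (u')² and integrate term by term on (0, π), using: for integers n ≥ 1, ∫_0^π sin²(nx) dx = ∫_0^π cos²(nx) dx = π/2; for n ≠ n', ∫_0^π sin(nx)sin(n'x) dx = ∫_0^π cos(nx)cos(n'x) dx = 0; and by product-to-sum, ∫_0^π sin(nx)cos(n'x) dx = ½∫_0^π [sin((n+n')x) + sin((n−n')x)] dx, which is 0 when n+n' is even and 2n/(n²−n'²) when n+n' is odd (it need not vanish on (0, π)).
  u² squared terms: (-3)²·∫sin(3x)² dx = 9·π/2 = 9*π/2;  (-2)²·∫cos(2x)² dx = 4·π/2 = 2*π.
  u² cross terms: 2·(-3)·(-2)·∫sin(3x)·cos(2x) dx = 12·(6/5) = 72/5.
  So ∫_0^π u² dx = 9*π/2 + 2*π + 72/5 = 72/5 + 13*π/2.
  (u')² squared terms: (-9)²·∫cos(3x)² dx = 81·π/2 = 81*π/2;  (4)²·∫sin(2x)² dx = 16·π/2 = 8*π.
  (u')² cross terms: 2·(-9)·(4)·∫cos(3x)·sin(2x) dx = -72·(-4/5) = 288/5.
  So ∫_0^π (u')² dx = 81*π/2 + 8*π + 288/5 = 288/5 + 97*π/2.
||u||_{H^1}^2 = (72/5 + 13*π/2) + (288/5 + 97*π/2) = 72 + 55*π.


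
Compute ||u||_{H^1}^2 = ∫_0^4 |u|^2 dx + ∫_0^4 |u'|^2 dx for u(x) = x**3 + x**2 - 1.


||u||_{H^1}^2 = 45084/7

The H^1 norm (squared) on an interval (0, L) is
  ||u||_{H^1}^2 = ∫_0^L u(x)^2 dx + ∫_0^L u'(x)^2 dx.
Compute u'(x) = 3*x**2 + 2*x.
Then u(x)^2 = x**6 + 2*x**5 + x**4 - 2*x**3 - 2*x**2 + 1 and u'(x)^2 = 9*x**4 + 12*x**3 + 4*x**2.
Integrate each monomial from 0 to 4 using ∫_0^4 c·x^n dx = c·4^(n+1)/(n+1):
  ∫_0^4 u(x)^2 dx = ∫_0^4 (x^6 + 2*x^5 + x^4 - 2*x^3 - 2*x^2 + 1) dx. Term by term:
    ∫_0^4 x^6 dx = 16384/7;  ∫_0^4 2*x^5 dx = 4096/3;  ∫_0^4 x^4 dx = 1024/5;
    ∫_0^4 -2*x^3 dx = -128;  ∫_0^4 -2*x^2 dx = -128/3;  ∫_0^4 1 dx = 4.
  Sum: 16384/7 + 4096/3 + 1024/5 − 128 − 128/3 + 4 = 393124/105.
  ∫_0^4 u'(x)^2 dx = ∫_0^4 (9*x^4 + 12*x^3 + 4*x^2) dx. Term by term:
    ∫_0^4 9*x^4 dx = 9216/5;  ∫_0^4 12*x^3 dx = 768;  ∫_0^4 4*x^2 dx = 256/3.
  Sum: 9216/5 + 768 + 256/3 = 40448/15.
Adding: ||u||_{H^1}^2 = 393124/105 + 40448/15 = 45084/7.


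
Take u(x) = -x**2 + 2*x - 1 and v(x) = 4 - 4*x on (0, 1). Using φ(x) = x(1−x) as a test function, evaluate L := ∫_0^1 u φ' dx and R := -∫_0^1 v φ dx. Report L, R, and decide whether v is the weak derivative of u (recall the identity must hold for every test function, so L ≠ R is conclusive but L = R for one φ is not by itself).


LHS = -1/6, RHS = -1/3. No, v is not the weak derivative of u.

u(x) = -x**2 + 2*x - 1, classical derivative u'(x) = 2 - 2*x.
φ(x) = x(1−x), so φ'(x) = 1 - 2*x.
Note φ(0) = φ(1) = 0, so the boundary term u·φ vanishes.
LHS = ∫_0^1 u(x) φ'(x) dx = ∫_0^1 (2*x^3 - 5*x^2 + 4*x - 1) dx. Term by term:
  ∫_0^1 2*x^3 dx = 1/2;  ∫_0^1 -5*x^2 dx = -5/3;  ∫_0^1 4*x dx = 2;
  ∫_0^1 -1 dx = -1.
Sum: 1/2 − 5/3 + 2 − 1 = -1/6.
So LHS = -1/6.
∫_0^1 v(x) φ(x) dx = ∫_0^1 (4*x^3 - 8*x^2 + 4*x) dx. Term by term:
  ∫_0^1 4*x^3 dx = 1;  ∫_0^1 -8*x^2 dx = -8/3;  ∫_0^1 4*x dx = 2.
Sum: 1 − 8/3 + 2 = 1/3.
So RHS = -∫_0^1 v(x) φ(x) dx = -1/3.
LHS − RHS = 1/6 ≠ 0, so the identity fails.
(For a valid weak derivative the identity must hold for EVERY test function, in particular this one. The failure shows v is NOT the weak derivative of u.)
Correct weak derivative would be u'(x) = 2 - 2*x.


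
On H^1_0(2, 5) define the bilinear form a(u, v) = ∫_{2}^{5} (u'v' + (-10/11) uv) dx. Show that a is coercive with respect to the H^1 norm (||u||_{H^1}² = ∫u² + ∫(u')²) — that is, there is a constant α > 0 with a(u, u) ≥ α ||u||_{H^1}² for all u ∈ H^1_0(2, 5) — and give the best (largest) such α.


α = (-90/11 + π^2)/(9 + π^2)

Coercivity of a(·,·) on H^1_0(2, 5) means a(u, u) ≥ α ||u||_{H^1}² for every u ∈ H^1_0.
The interval has length L = 3, and Poincaré/coercivity depend only on L. Here a(u, u) = ∫(u')² + (-10/11)·∫u².
Here c = -10/11 < 0 with |c| < (π/L)² = π^2/9, so coercivity still holds. The condition a(u,u) ≥ α||u||_{H^1}² reads (1−α)∫(u')² ≥ (α−c)∫u². Any admissible α is ≤ 1 (rapidly oscillating u have ∫u²/∫(u')² → 0), and α = 1 would force 0 ≥ (1−c)∫u², impossible since c < 1; so 1−α > 0. By the sharp Poincaré inequality on H^1_0 of an interval of length L, ∫(u')² ≥ (π/L)²∫u² with equality for the first sine mode sin(π(x−x₀)/L) (x₀ the left endpoint), so the inequality holds for all u iff (1−α)(π/L)² ≥ α − c, i.e. α ≤ ((π/L)² + c)/((π/L)² + 1) = (1 + c(L/π)²)/(1 + (L/π)²). (Direct route, valid since c ≤ 0: Poincaré gives c∫u² ≥ c(L/π)²∫(u')², so a(u,u) ≥ (1 + c(L/π)²)∫(u')², while ||u||_{H^1}² ≤ (1 + (L/π)²)∫(u')²; dividing yields the same α.) With (π/L)² = π^2/9 and c = -10/11, the largest admissible constant is α = ((π/L)² + c)/((π/L)² + 1).
Simplifying, α = (-90/11 + π^2)/(9 + π^2).


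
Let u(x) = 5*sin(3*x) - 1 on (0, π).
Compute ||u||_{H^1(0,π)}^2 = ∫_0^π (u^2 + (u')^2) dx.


||u||_{H^1(0,π)}^2 = -20/3 + 126*π

u'(x) = 15*cos(3*x).
Expand u² and (u')² and integrate term by term on (0, π), using: for integers n ≥ 1, ∫_0^π sin²(nx) dx = ∫_0^π cos²(nx) dx = π/2; for n ≠ n', ∫_0^π sin(nx)sin(n'x) dx = ∫_0^π cos(nx)cos(n'x) dx = 0; and by product-to-sum, ∫_0^π sin(nx)cos(n'x) dx = ½∫_0^π [sin((n+n')x) + sin((n−n')x)] dx, which is 0 when n+n' is even and 2n/(n²−n'²) when n+n' is odd (it need not vanish on (0, π)). For the constant mode: ∫_0^π 1 dx = π, ∫_0^π cos(nx) dx = 0, ∫_0^π sin(nx) dx = (1−(−1)^n)/n.
  u² squared terms: (-1)²·∫1 dx = 1·π = π;  (5)²·∫sin(3x)² dx = 25·π/2 = 25*π/2.
  u² cross terms: 2·(-1)·(5)·∫1·sin(3x) dx = -10·(2/3) = -20/3.
  So ∫_0^π u² dx = π + 25*π/2 − 20/3 = -20/3 + 27*π/2.
  (u')² squared terms: (15)²·∫cos(3x)² dx = 225·π/2 = 225*π/2.
  So ∫_0^π (u')² dx = 225*π/2.
||u||_{H^1}^2 = (-20/3 + 27*π/2) + (225*π/2) = -20/3 + 126*π.


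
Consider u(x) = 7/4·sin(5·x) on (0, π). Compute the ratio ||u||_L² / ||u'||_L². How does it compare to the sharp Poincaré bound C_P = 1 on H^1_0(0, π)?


||u||_L² / ||u'||_L² = 1/5 < C_P = 1.

u(x) = 7/4·sin(5·x), so u'(x) = 35*cos(5*x)/4.
Writing u(x) = A·sin(kπx/L) with A = 7/4 and k = 5, use ∫_0^L sin²(kπx/L) dx = L/2 and ∫_0^L cos²(kπx/L) dx = L/2.
u² = 49/16·sin²(5·x) and (u')² = 1225/16·cos²(5·x), and each of sin², cos² integrates to L/2 = π/2 over (0, π).
∫_0^π u² dx = 49*π/32, so ||u||_L² = 7*sqrt(2)*sqrt(π)/8.
∫_0^π (u')² dx = 1225*π/32, so ||u'||_L² = 35*sqrt(2)*sqrt(π)/8.
Ratio ||u||_L² / ||u'||_L² = 1/5.
Sharp Poincaré constant on H^1_0(0, π) is C_P = L/π = 1, achieved by sin(x).
This is the k = 5 harmonic; the ratio L/(kπ) is strictly less than C_P = L/π, consistent with the sharp inequality ||u||_L² ≤ C_P ||u'||_L².


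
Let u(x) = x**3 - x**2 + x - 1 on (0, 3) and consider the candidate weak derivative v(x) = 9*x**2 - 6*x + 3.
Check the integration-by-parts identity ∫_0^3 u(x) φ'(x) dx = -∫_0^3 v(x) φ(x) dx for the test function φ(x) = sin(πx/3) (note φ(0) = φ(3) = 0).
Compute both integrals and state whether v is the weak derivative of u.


LHS = -69/π + 324/π^3, RHS = -207/π + 972/π^3. No, v is not the weak derivative of u.

u(x) = x**3 - x**2 + x - 1, classical derivative u'(x) = 3*x**2 - 2*x + 1.
φ(x) = sin(πx/3), so φ'(x) = π*cos(π*x/3)/3.
Note φ(0) = φ(3) = 0, so the boundary term u·φ vanishes.
LHS = ∫_0^3 u(x) φ'(x) dx = ∫_0^3 (π*x^3*cos(π*x/3)/3 - π*x^2*cos(π*x/3)/3 + π*x*cos(π*x/3)/3 - π*cos(π*x/3)/3) dx. Term by term:
  ∫_0^3 -π*cos(π*x/3)/3 dx = 0;  ∫_0^3 -π*x^2*cos(π*x/3)/3 dx = 18/π;  ∫_0^3 π*x*cos(π*x/3)/3 dx = -6/π;
  ∫_0^3 π*x^3*cos(π*x/3)/3 dx = -81/π + 324/π^3.
Sum: 0 + 18/π − 6/π + -81/π + 324/π^3 = -69/π + 324/π^3.
So LHS = -69/π + 324/π^3.
∫_0^3 v(x) φ(x) dx = ∫_0^3 (9*x^2*sin(π*x/3) - 6*x*sin(π*x/3) + 3*sin(π*x/3)) dx. Term by term:
  ∫_0^3 3*sin(π*x/3) dx = 18/π;  ∫_0^3 -6*x*sin(π*x/3) dx = -54/π;  ∫_0^3 9*x^2*sin(π*x/3) dx = -972/π^3 + 243/π.
Sum: 18/π − 54/π + -972/π^3 + 243/π = -972/π^3 + 207/π.
So RHS = -∫_0^3 v(x) φ(x) dx = -207/π + 972/π^3.
LHS − RHS = -648/π^3 + 138/π ≠ 0, so the identity fails.
(For a valid weak derivative the identity must hold for EVERY test function, in particular this one. The failure shows v is NOT the weak derivative of u.)
Correct weak derivative would be u'(x) = 3*x**2 - 2*x + 1.


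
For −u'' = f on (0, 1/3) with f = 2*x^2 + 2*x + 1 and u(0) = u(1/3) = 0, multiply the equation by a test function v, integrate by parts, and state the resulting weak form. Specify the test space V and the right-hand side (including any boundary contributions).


V = H^1_0(0, 1/3) (so v(0) = v(1/3) = 0); weak form: ∫_0^1/3 u'v' dx = ∫_0^1/3 (2*x^2 + 2*x + 1) v dx for all v ∈ V.

Multiply both sides by a test function v and integrate from 0 to 1/3:
  ∫_0^1/3 −u''(x) v(x) dx = ∫_0^1/3 f(x) v(x) dx.
Integrate the LHS by parts once:
  ∫_0^1/3 −u'' v dx = −[u'(x) v(x)]_0^1/3 + ∫_0^1/3 u'(x) v'(x) dx.
Thus ∫_0^1/3 u'(x) v'(x) dx = ∫_0^1/3 f(x) v(x) dx + [u'(x) v(x)]_0^1/3.
Choose V so that boundary terms are either known or forced to vanish.
u is Dirichlet: u(0) = u(1/3) = 0. Let V = H^1_0(0, 1/3); then v(0) = v(1/3) = 0, and [u' v]_0^1/3 = 0.
Weak formulation: find u (satisfying any essential BC) such that ∫_0^1/3 u'(x) v'(x) dx = ∫_0^1/3 f v dx for all v ∈ V.
Substituting f(x) = 2*x^2 + 2*x + 1, the right-hand side is ∫_0^1/3 (2*x^2 + 2*x + 1) v dx.


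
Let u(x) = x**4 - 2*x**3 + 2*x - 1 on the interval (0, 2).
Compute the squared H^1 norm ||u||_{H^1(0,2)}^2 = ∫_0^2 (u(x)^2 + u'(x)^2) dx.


||u||_{H^1}^2 = 6406/315

The H^1 norm (squared) on an interval (0, L) is
  ||u||_{H^1}^2 = ∫_0^L u(x)^2 dx + ∫_0^L u'(x)^2 dx.
Compute u'(x) = 4*x**3 - 6*x**2 + 2.
Then u(x)^2 = x**8 - 4*x**7 + 4*x**6 + 4*x**5 - 10*x**4 + 4*x**3 + 4*x**2 - 4*x + 1 and u'(x)^2 = 16*x**6 - 48*x**5 + 36*x**4 + 16*x**3 - 24*x**2 + 4.
Integrate each monomial from 0 to 2 using ∫_0^2 c·x^n dx = c·2^(n+1)/(n+1):
  ∫_0^2 u(x)^2 dx = ∫_0^2 (x^8 - 4*x^7 + 4*x^6 + 4*x^5 - 10*x^4 + 4*x^3 + 4*x^2 - 4*x + 1) dx. Term by term:
    ∫_0^2 x^8 dx = 512/9;  ∫_0^2 -4*x^7 dx = -128;  ∫_0^2 4*x^6 dx = 512/7;
    ∫_0^2 4*x^5 dx = 128/3;  ∫_0^2 -10*x^4 dx = -64;  ∫_0^2 4*x^3 dx = 16;
    ∫_0^2 4*x^2 dx = 32/3;  ∫_0^2 -4*x dx = -8;  ∫_0^2 1 dx = 2.
  Sum: 512/9 − 128 + 512/7 + 128/3 − 64 + 16 + 32/3 − 8 + 2 = 86/63.
  ∫_0^2 u'(x)^2 dx = ∫_0^2 (16*x^6 - 48*x^5 + 36*x^4 + 16*x^3 - 24*x^2 + 4) dx. Term by term:
    ∫_0^2 16*x^6 dx = 2048/7;  ∫_0^2 -48*x^5 dx = -512;  ∫_0^2 36*x^4 dx = 1152/5;
    ∫_0^2 16*x^3 dx = 64;  ∫_0^2 -24*x^2 dx = -64;  ∫_0^2 4 dx = 8.
  Sum: 2048/7 − 512 + 1152/5 + 64 − 64 + 8 = 664/35.
Adding: ||u||_{H^1}^2 = 86/63 + 664/35 = 6406/315.


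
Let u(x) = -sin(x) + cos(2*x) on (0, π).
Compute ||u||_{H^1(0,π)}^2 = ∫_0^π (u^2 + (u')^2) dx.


||u||_{H^1(0,π)}^2 = 20/3 + 7*π/2

u'(x) = -2*sin(2*x) - cos(x).
Expand u² and (u')² and integrate term by term on (0, π), using: for integers n ≥ 1, ∫_0^π sin²(nx) dx = ∫_0^π cos²(nx) dx = π/2; for n ≠ n', ∫_0^π sin(nx)sin(n'x) dx = ∫_0^π cos(nx)cos(n'x) dx = 0; and by product-to-sum, ∫_0^π sin(nx)cos(n'x) dx = ½∫_0^π [sin((n+n')x) + sin((n−n')x)] dx, which is 0 when n+n' is even and 2n/(n²−n'²) when n+n' is odd (it need not vanish on (0, π)).
  u² squared terms: (-1)²·∫sin(x)² dx = 1·π/2 = π/2;  (1)²·∫cos(2x)² dx = 1·π/2 = π/2.
  u² cross terms: 2·(-1)·(1)·∫sin(x)·cos(2x) dx = -2·(-2/3) = 4/3.
  So ∫_0^π u² dx = π/2 + π/2 + 4/3 = 4/3 + π.
  (u')² squared terms: (-1)²·∫cos(x)² dx = 1·π/2 = π/2;  (-2)²·∫sin(2x)² dx = 4·π/2 = 2*π.
  (u')² cross terms: 2·(-1)·(-2)·∫cos(x)·sin(2x) dx = 4·(4/3) = 16/3.
  So ∫_0^π (u')² dx = π/2 + 2*π + 16/3 = 16/3 + 5*π/2.
||u||_{H^1}^2 = (4/3 + π) + (16/3 + 5*π/2) = 20/3 + 7*π/2.


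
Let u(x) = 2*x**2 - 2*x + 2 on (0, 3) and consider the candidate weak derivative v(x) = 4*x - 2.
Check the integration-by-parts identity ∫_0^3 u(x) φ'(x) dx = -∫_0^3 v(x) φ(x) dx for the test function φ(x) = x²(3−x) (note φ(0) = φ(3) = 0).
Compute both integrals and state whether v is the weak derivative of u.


LHS = -351/10, RHS = -351/10. Yes, v = u' weakly.

u(x) = 2*x**2 - 2*x + 2, classical derivative u'(x) = 4*x - 2.
φ(x) = x²(3−x), so φ'(x) = 3*x*(2 - x).
Note φ(0) = φ(3) = 0, so the boundary term u·φ vanishes.
LHS = ∫_0^3 u(x) φ'(x) dx = ∫_0^3 (-6*x^4 + 18*x^3 - 18*x^2 + 12*x) dx. Term by term:
  ∫_0^3 -6*x^4 dx = -1458/5;  ∫_0^3 18*x^3 dx = 729/2;  ∫_0^3 -18*x^2 dx = -162;
  ∫_0^3 12*x dx = 54.
Sum: -1458/5 + 729/2 − 162 + 54 = -351/10.
So LHS = -351/10.
∫_0^3 v(x) φ(x) dx = ∫_0^3 (-4*x^4 + 14*x^3 - 6*x^2) dx. Term by term:
  ∫_0^3 -4*x^4 dx = -972/5;  ∫_0^3 14*x^3 dx = 567/2;  ∫_0^3 -6*x^2 dx = -54.
Sum: -972/5 + 567/2 − 54 = 351/10.
So RHS = -∫_0^3 v(x) φ(x) dx = -351/10.
LHS = RHS, so the identity holds for this test φ.
Moreover u is smooth here and v(x) = u'(x) = 4*x - 2 pointwise, so the identity holds for every test function. Hence v is the weak derivative of u.


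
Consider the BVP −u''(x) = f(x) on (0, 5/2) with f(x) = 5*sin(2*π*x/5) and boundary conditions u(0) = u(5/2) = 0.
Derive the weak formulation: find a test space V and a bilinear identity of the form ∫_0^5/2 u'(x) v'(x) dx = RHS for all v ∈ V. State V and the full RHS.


V = H^1_0(0, 5/2) (so v(0) = v(5/2) = 0); weak form: ∫_0^5/2 u'v' dx = ∫_0^5/2 (5*sin(2*π*x/5)) v dx for all v ∈ V.

Multiply both sides by a test function v and integrate from 0 to 5/2:
  ∫_0^5/2 −u''(x) v(x) dx = ∫_0^5/2 f(x) v(x) dx.
Integrate the LHS by parts once:
  ∫_0^5/2 −u'' v dx = −[u'(x) v(x)]_0^5/2 + ∫_0^5/2 u'(x) v'(x) dx.
Thus ∫_0^5/2 u'(x) v'(x) dx = ∫_0^5/2 f(x) v(x) dx + [u'(x) v(x)]_0^5/2.
Choose V so that boundary terms are either known or forced to vanish.
u is Dirichlet: u(0) = u(5/2) = 0. Let V = H^1_0(0, 5/2); then v(0) = v(5/2) = 0, and [u' v]_0^5/2 = 0.
Weak formulation: find u (satisfying any essential BC) such that ∫_0^5/2 u'(x) v'(x) dx = ∫_0^5/2 f v dx for all v ∈ V.
Substituting f(x) = 5*sin(2*π*x/5), the right-hand side is ∫_0^5/2 (5*sin(2*π*x/5)) v dx.


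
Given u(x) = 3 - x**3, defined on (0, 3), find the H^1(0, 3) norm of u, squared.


||u||_{H^1}^2 = 45873/70

The H^1 norm (squared) on an interval (0, L) is
  ||u||_{H^1}^2 = ∫_0^L u(x)^2 dx + ∫_0^L u'(x)^2 dx.
Compute u'(x) = -3*x**2.
Then u(x)^2 = x**6 - 6*x**3 + 9 and u'(x)^2 = 9*x**4.
Integrate each monomial from 0 to 3 using ∫_0^3 c·x^n dx = c·3^(n+1)/(n+1):
  ∫_0^3 u(x)^2 dx = ∫_0^3 (x^6 - 6*x^3 + 9) dx. Term by term:
    ∫_0^3 x^6 dx = 2187/7;  ∫_0^3 -6*x^3 dx = -243/2;  ∫_0^3 9 dx = 27.
  Sum: 2187/7 − 243/2 + 27 = 3051/14.
  ∫_0^3 u'(x)^2 dx = ∫_0^3 (9*x^4) dx. Term by term:
    ∫_0^3 9*x^4 dx = 2187/5.
Adding: ||u||_{H^1}^2 = 3051/14 + 2187/5 = 45873/70.


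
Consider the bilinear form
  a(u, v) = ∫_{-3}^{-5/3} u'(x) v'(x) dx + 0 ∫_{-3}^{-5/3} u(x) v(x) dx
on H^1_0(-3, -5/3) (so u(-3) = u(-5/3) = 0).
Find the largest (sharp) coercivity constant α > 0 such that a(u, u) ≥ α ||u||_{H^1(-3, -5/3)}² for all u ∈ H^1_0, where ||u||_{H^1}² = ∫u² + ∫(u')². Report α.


α = 9*π^2/(16 + 9*π^2)

Coercivity of a(·,·) on H^1_0(-3, -5/3) means a(u, u) ≥ α ||u||_{H^1}² for every u ∈ H^1_0.
The interval has length L = 4/3, and Poincaré/coercivity depend only on L. Here a(u, u) = ∫(u')² + (0)·∫u².
Here c = 0, so a(u,u) = ∫(u')² alone. The condition a(u,u) ≥ α||u||_{H^1}² reads (1−α)∫(u')² ≥ (α−c)∫u². Any admissible α is ≤ 1 (rapidly oscillating u have ∫u²/∫(u')² → 0), and α = 1 would force 0 ≥ (1−c)∫u², impossible since c < 1; so 1−α > 0. By the sharp Poincaré inequality on H^1_0 of an interval of length L, ∫(u')² ≥ (π/L)²∫u² with equality for the first sine mode sin(π(x−x₀)/L) (x₀ the left endpoint), so the inequality holds for all u iff (1−α)(π/L)² ≥ α − c, i.e. α ≤ ((π/L)² + c)/((π/L)² + 1) = (1 + c(L/π)²)/(1 + (L/π)²). (Direct route, valid since c ≤ 0: Poincaré gives c∫u² ≥ c(L/π)²∫(u')², so a(u,u) ≥ (1 + c(L/π)²)∫(u')², while ||u||_{H^1}² ≤ (1 + (L/π)²)∫(u')²; dividing yields the same α.) With (π/L)² = 9*π^2/16 and c = 0, the largest admissible constant is α = ((π/L)² + c)/((π/L)² + 1).
Simplifying, α = 9*π^2/(16 + 9*π^2).


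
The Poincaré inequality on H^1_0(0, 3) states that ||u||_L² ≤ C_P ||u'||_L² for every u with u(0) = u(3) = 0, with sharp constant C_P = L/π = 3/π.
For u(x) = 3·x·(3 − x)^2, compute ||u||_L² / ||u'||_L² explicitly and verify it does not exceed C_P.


||u||_L² / ||u'||_L² = 3*sqrt(14)/14 < C_P = 3/π.

u(x) = 3·x·(3 − x)^2, so u'(x) = 9*(x - 3)*(x - 1).
u(x) = 3·x·(3 − x)^2 vanishes at x = 0 and x = 3, so u ∈ H^1_0(0, 3). Differentiate via the product rule and integrate the resulting polynomials term by term.
  ∫_0^3 u² dx = ∫_0^3 (9*x^6 - 108*x^5 + 486*x^4 - 972*x^3 + 729*x^2) dx. Term by term:
    ∫_0^3 9*x^6 dx = 19683/7;  ∫_0^3 -108*x^5 dx = -13122;  ∫_0^3 486*x^4 dx = 118098/5;
    ∫_0^3 -972*x^3 dx = -19683;  ∫_0^3 729*x^2 dx = 6561.
  Sum: 19683/7 − 13122 + 118098/5 − 19683 + 6561 = 6561/35.
  ∫_0^3 (u')² dx = ∫_0^3 (81*x^4 - 648*x^3 + 1782*x^2 - 1944*x + 729) dx. Term by term:
    ∫_0^3 81*x^4 dx = 19683/5;  ∫_0^3 -648*x^3 dx = -13122;  ∫_0^3 1782*x^2 dx = 16038;
    ∫_0^3 -1944*x dx = -8748;  ∫_0^3 729 dx = 2187.
  Sum: 19683/5 − 13122 + 16038 − 8748 + 2187 = 1458/5.
∫_0^3 u² dx = 6561/35, so ||u||_L² = 81*sqrt(35)/35.
∫_0^3 (u')² dx = 1458/5, so ||u'||_L² = 27*sqrt(10)/5.
Ratio ||u||_L² / ||u'||_L² = 3*sqrt(14)/14.
Sharp Poincaré constant on H^1_0(0, 3) is C_P = L/π = 3/π, achieved by sin(π/3·x).
A polynomial bump cannot attain the sharp Poincaré constant (only the first sine eigenfunction does), so the ratio is strictly less than C_P, consistent with ||u||_L² ≤ C_P ||u'||_L².


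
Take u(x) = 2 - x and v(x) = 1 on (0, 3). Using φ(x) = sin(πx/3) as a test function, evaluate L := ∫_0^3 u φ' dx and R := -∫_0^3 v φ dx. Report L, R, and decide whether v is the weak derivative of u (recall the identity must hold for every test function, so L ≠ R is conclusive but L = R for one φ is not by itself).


LHS = 6/π, RHS = -6/π. No, v is not the weak derivative of u.

u(x) = 2 - x, classical derivative u'(x) = -1.
φ(x) = sin(πx/3), so φ'(x) = π*cos(π*x/3)/3.
Note φ(0) = φ(3) = 0, so the boundary term u·φ vanishes.
LHS = ∫_0^3 u(x) φ'(x) dx = ∫_0^3 (-π*x*cos(π*x/3)/3 + 2*π*cos(π*x/3)/3) dx. Term by term:
  ∫_0^3 2*π*cos(π*x/3)/3 dx = 0;  ∫_0^3 -π*x*cos(π*x/3)/3 dx = 6/π.
Sum: 0 + 6/π = 6/π.
So LHS = 6/π.
∫_0^3 v(x) φ(x) dx = ∫_0^3 (sin(π*x/3)) dx. Term by term:
  ∫_0^3 sin(π*x/3) dx = 6/π.
So RHS = -∫_0^3 v(x) φ(x) dx = -6/π.
LHS − RHS = 12/π ≠ 0, so the identity fails.
(For a valid weak derivative the identity must hold for EVERY test function, in particular this one. The failure shows v is NOT the weak derivative of u.)
Correct weak derivative would be u'(x) = -1.


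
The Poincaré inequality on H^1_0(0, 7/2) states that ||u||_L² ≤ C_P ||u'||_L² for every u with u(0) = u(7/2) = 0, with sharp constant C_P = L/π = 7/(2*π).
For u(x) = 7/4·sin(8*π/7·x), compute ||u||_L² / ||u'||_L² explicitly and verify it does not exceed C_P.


||u||_L² / ||u'||_L² = 7/(8*π) < C_P = 7/(2*π).

u(x) = 7/4·sin(8*π/7·x), so u'(x) = 2*π*cos(8*π*x/7).
Writing u(x) = A·sin(kπx/L) with A = 7/4 and k = 4, use ∫_0^L sin²(kπx/L) dx = L/2 and ∫_0^L cos²(kπx/L) dx = L/2.
u² = 49/16·sin²(8*π/7·x) and (u')² = 4*π^2·cos²(8*π/7·x), and each of sin², cos² integrates to L/2 = 7/4 over (0, 7/2).
∫_0^7/2 u² dx = 343/64, so ||u||_L² = 7*sqrt(7)/8.
∫_0^7/2 (u')² dx = 7*π^2, so ||u'||_L² = sqrt(7)*π.
Ratio ||u||_L² / ||u'||_L² = 7/(8*π).
Sharp Poincaré constant on H^1_0(0, 7/2) is C_P = L/π = 7/(2*π), achieved by sin(2*π/7·x).
This is the k = 4 harmonic; the ratio L/(kπ) is strictly less than C_P = L/π, consistent with the sharp inequality ||u||_L² ≤ C_P ||u'||_L².


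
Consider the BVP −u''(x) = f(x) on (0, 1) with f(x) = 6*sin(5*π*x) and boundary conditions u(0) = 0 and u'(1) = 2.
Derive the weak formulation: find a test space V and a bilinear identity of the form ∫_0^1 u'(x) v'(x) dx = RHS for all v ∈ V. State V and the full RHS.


V = {v ∈ H^1(0, 1) : v(0) = 0} (test functions vanish at x = 0 where u is specified); weak form: ∫_0^1 u'v' dx = ∫_0^1 (6*sin(5*π*x)) v dx + 2·v(1) for all v ∈ V.

Multiply both sides by a test function v and integrate from 0 to 1:
  ∫_0^1 −u''(x) v(x) dx = ∫_0^1 f(x) v(x) dx.
Integrate the LHS by parts once:
  ∫_0^1 −u'' v dx = −[u'(x) v(x)]_0^1 + ∫_0^1 u'(x) v'(x) dx.
Thus ∫_0^1 u'(x) v'(x) dx = ∫_0^1 f(x) v(x) dx + [u'(x) v(x)]_0^1.
Choose V so that boundary terms are either known or forced to vanish.
Mixed BC: u(0) = 0 (Dirichlet) and u'(1) = 2 (Neumann). Define V = {v ∈ H^1(0, 1) : v(0) = 0}. Then [u' v]_0^1 = u'(1)·v(1) − u'(0)·0 = 2·v(1).
Weak formulation: find u (satisfying any essential BC) such that ∫_0^1 u'(x) v'(x) dx = ∫_0^1 f v dx + 2·v(1) for all v ∈ V (Dirichlet at 0 absorbed into V; Neumann datum at x = 1 contributes the boundary term).
Substituting f(x) = 6*sin(5*π*x), the right-hand side is ∫_0^1 (6*sin(5*π*x)) v dx + 2·v(1).


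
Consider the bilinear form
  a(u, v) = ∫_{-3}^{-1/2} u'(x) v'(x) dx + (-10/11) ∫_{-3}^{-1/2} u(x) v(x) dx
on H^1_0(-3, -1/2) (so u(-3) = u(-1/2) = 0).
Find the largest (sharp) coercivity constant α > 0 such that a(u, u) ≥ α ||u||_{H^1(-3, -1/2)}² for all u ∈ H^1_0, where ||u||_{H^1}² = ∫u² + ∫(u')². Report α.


α = 2*(-125 + 22*π^2)/(11*(25 + 4*π^2))

Coercivity of a(·,·) on H^1_0(-3, -1/2) means a(u, u) ≥ α ||u||_{H^1}² for every u ∈ H^1_0.
The interval has length L = 5/2, and Poincaré/coercivity depend only on L. Here a(u, u) = ∫(u')² + (-10/11)·∫u².
Here c = -10/11 < 0 with |c| < (π/L)² = 4*π^2/25, so coercivity still holds. The condition a(u,u) ≥ α||u||_{H^1}² reads (1−α)∫(u')² ≥ (α−c)∫u². Any admissible α is ≤ 1 (rapidly oscillating u have ∫u²/∫(u')² → 0), and α = 1 would force 0 ≥ (1−c)∫u², impossible since c < 1; so 1−α > 0. By the sharp Poincaré inequality on H^1_0 of an interval of length L, ∫(u')² ≥ (π/L)²∫u² with equality for the first sine mode sin(π(x−x₀)/L) (x₀ the left endpoint), so the inequality holds for all u iff (1−α)(π/L)² ≥ α − c, i.e. α ≤ ((π/L)² + c)/((π/L)² + 1) = (1 + c(L/π)²)/(1 + (L/π)²). (Direct route, valid since c ≤ 0: Poincaré gives c∫u² ≥ c(L/π)²∫(u')², so a(u,u) ≥ (1 + c(L/π)²)∫(u')², while ||u||_{H^1}² ≤ (1 + (L/π)²)∫(u')²; dividing yields the same α.) With (π/L)² = 4*π^2/25 and c = -10/11, the largest admissible constant is α = ((π/L)² + c)/((π/L)² + 1).
Simplifying, α = 2*(-125 + 22*π^2)/(11*(25 + 4*π^2)).
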